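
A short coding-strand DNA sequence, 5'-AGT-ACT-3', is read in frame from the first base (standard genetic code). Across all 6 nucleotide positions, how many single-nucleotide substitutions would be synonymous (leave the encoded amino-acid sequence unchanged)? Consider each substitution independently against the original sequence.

Codon 1 (AGT, Ser): 1 synonymous substitution.
Codon 2 (ACT, Thr): 3 synonymous substitutions.
Total: 1 + 3 = 4.

4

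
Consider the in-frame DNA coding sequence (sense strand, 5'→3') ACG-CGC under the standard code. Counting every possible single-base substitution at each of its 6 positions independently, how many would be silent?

Codon 1 (ACG, Thr): 3 synonymous substitutions.
Codon 2 (CGC, Arg): 3 synonymous substitutions.
Total: 3 + 3 = 6.

6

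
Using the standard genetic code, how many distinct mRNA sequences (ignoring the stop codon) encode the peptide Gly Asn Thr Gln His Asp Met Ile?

768

Gly: 4 codons.
Asn: 2 codons.
Thr: 4 codons.
Gln: 2 codons.
His: 2 codons.
Asp: 2 codons.
Met: 1 codon.
Ile: 3 codons.
4 × 2 × 4 × 2 × 2 × 2 × 1 × 3 = 768.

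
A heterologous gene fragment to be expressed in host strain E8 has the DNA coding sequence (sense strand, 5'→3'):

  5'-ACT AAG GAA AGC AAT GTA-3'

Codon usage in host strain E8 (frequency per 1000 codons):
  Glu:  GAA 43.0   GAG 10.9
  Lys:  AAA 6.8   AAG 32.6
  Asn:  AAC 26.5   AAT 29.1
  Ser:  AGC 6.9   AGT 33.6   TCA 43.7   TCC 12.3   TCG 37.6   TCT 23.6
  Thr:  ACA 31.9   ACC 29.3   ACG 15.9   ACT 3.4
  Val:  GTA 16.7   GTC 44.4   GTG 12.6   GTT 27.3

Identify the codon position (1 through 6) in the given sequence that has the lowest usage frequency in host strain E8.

1

Codon 1 ACT (Thr): 3.4 per 1000.
Codon 2 AAG (Lys): 32.6 per 1000.
Codon 3 GAA (Glu): 43.0 per 1000.
Codon 4 AGC (Ser): 6.9 per 1000.
Codon 5 AAT (Asn): 29.1 per 1000.
Codon 6 GTA (Val): 16.7 per 1000.
Lowest frequency is 3.4 at codon 1.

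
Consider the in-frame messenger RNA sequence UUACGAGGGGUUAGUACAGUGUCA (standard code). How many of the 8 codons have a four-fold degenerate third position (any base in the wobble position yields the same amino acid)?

Codon 1 UUA (Leu): third position 2-fold.
Codon 2 CGA (Arg): third position 4-fold.
Codon 3 GGG (Gly): third position 4-fold.
Codon 4 GUU (Val): third position 4-fold.
Codon 5 AGU (Ser): third position 2-fold.
Codon 6 ACA (Thr): third position 4-fold.
Codon 7 GUG (Val): third position 4-fold.
Codon 8 UCA (Ser): third position 4-fold.
Four-fold degenerate third positions: 6.

6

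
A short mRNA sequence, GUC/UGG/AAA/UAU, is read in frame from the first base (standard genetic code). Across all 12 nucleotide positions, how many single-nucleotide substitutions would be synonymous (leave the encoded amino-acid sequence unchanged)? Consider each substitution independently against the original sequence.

Codon 1 (GUC, Val): 3 synonymous substitutions.
Codon 2 (UGG, Trp): 0 synonymous substitutions.
Codon 3 (AAA, Lys): 1 synonymous substitution.
Codon 4 (UAU, Tyr): 1 synonymous substitution.
Total: 3 + 0 + 1 + 1 = 5.

5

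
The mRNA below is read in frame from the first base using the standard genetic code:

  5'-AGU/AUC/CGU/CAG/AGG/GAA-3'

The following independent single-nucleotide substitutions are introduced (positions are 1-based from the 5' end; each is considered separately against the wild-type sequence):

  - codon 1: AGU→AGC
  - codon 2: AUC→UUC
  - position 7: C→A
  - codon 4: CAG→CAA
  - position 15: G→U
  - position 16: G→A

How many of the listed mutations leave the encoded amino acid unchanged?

2

Codon 1: AGU (Ser) → AGC (Ser) — synonymous.
Codon 2: AUC (Ile) → UUC (Phe) — missense.
Codon 3: CGU (Arg) → AGU (Ser) — missense.
Codon 4: CAG (Gln) → CAA (Gln) — synonymous.
Codon 5: AGG (Arg) → AGU (Ser) — missense.
Codon 6: GAA (Glu) → AAA (Lys) — missense.
Synonymous: 2 of 6.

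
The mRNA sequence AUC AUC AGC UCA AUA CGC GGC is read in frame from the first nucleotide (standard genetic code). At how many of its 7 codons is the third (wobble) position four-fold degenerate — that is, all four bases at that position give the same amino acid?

3

Codon 1 AUC (Ile): third position 3-fold.
Codon 2 AUC (Ile): third position 3-fold.
Codon 3 AGC (Ser): third position 2-fold.
Codon 4 UCA (Ser): third position 4-fold.
Codon 5 AUA (Ile): third position 3-fold.
Codon 6 CGC (Arg): third position 4-fold.
Codon 7 GGC (Gly): third position 4-fold.
Four-fold degenerate third positions: 3.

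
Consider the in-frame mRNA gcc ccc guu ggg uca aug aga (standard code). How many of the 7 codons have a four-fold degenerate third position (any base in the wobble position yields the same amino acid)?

Codon 1 GCC (Ala): third position 4-fold.
Codon 2 CCC (Pro): third position 4-fold.
Codon 3 GUU (Val): third position 4-fold.
Codon 4 GGG (Gly): third position 4-fold.
Codon 5 UCA (Ser): third position 4-fold.
Codon 6 AUG (Met): third position 1-fold.
Codon 7 AGA (Arg): third position 2-fold.
Four-fold degenerate third positions: 5.

5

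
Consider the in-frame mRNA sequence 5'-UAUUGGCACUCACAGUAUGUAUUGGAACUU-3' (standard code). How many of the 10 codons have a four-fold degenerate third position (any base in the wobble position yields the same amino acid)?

3

Codon 1 UAU (Tyr): third position 2-fold.
Codon 2 UGG (Trp): third position 1-fold.
Codon 3 CAC (His): third position 2-fold.
Codon 4 UCA (Ser): third position 4-fold.
Codon 5 CAG (Gln): third position 2-fold.
Codon 6 UAU (Tyr): third position 2-fold.
Codon 7 GUA (Val): third position 4-fold.
Codon 8 UUG (Leu): third position 2-fold.
Codon 9 GAA (Glu): third position 2-fold.
Codon 10 CUU (Leu): third position 4-fold.
Four-fold degenerate third positions: 3.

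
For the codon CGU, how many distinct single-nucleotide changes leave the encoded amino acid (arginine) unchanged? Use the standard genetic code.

Position 1: none → 0 synonymous.
Position 2: none → 0 synonymous.
Position 3: CGC, CGA, CGG → 3 synonymous.
Total: 0 + 0 + 3 = 3.

3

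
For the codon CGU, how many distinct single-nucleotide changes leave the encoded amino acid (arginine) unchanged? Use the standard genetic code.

3

Position 1: none → 0 synonymous.
Position 2: none → 0 synonymous.
Position 3: CGC, CGA, CGG → 3 synonymous.
Total: 0 + 0 + 3 = 3.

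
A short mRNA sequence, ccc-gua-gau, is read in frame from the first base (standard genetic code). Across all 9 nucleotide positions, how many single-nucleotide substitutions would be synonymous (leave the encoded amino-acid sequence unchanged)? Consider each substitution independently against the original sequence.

Codon 1 (CCC, Pro): 3 synonymous substitutions.
Codon 2 (GUA, Val): 3 synonymous substitutions.
Codon 3 (GAU, Asp): 1 synonymous substitution.
Total: 3 + 3 + 1 = 7.

7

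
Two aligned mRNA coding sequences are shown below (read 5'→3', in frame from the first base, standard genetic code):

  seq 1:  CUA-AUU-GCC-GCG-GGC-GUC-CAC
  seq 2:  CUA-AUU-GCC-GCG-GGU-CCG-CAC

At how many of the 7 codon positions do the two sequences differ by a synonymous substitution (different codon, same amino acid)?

Codon 1: CUA Leu / CUA Leu — identical.
Codon 2: AUU Ile / AUU Ile — identical.
Codon 3: GCC Ala / GCC Ala — identical.
Codon 4: GCG Ala / GCG Ala — identical.
Codon 5: GGC Gly / GGU Gly — synonymous.
Codon 6: GUC Val / CCG Pro — nonsynonymous.
Codon 7: CAC His / CAC His — identical.
Synonymous differences: 1.

1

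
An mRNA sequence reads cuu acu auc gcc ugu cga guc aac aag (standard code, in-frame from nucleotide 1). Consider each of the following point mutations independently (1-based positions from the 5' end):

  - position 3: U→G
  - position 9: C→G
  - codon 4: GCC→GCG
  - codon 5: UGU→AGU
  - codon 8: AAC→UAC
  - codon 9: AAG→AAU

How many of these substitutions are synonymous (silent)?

2

Codon 1: CUU (Leu) → CUG (Leu) — synonymous.
Codon 3: AUC (Ile) → AUG (Met) — missense.
Codon 4: GCC (Ala) → GCG (Ala) — synonymous.
Codon 5: UGU (Cys) → AGU (Ser) — missense.
Codon 8: AAC (Asn) → UAC (Tyr) — missense.
Codon 9: AAG (Lys) → AAU (Asn) — missense.
Synonymous: 2 of 6.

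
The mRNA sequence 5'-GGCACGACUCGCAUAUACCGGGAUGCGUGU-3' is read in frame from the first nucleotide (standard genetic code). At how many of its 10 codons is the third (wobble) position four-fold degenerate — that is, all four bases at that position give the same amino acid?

6

Codon 1 GGC (Gly): third position 4-fold.
Codon 2 ACG (Thr): third position 4-fold.
Codon 3 ACU (Thr): third position 4-fold.
Codon 4 CGC (Arg): third position 4-fold.
Codon 5 AUA (Ile): third position 3-fold.
Codon 6 UAC (Tyr): third position 2-fold.
Codon 7 CGG (Arg): third position 4-fold.
Codon 8 GAU (Asp): third position 2-fold.
Codon 9 GCG (Ala): third position 4-fold.
Codon 10 UGU (Cys): third position 2-fold.
Four-fold degenerate third positions: 6.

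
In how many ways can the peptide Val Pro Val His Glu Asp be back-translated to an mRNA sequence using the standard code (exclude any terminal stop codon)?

512

Val: 4 codons.
Pro: 4 codons.
Val: 4 codons.
His: 2 codons.
Glu: 2 codons.
Asp: 2 codons.
4 × 4 × 4 × 2 × 2 × 2 = 512.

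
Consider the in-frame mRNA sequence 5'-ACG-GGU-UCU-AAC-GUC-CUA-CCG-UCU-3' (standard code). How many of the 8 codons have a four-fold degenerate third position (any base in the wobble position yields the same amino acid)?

7

Codon 1 ACG (Thr): third position 4-fold.
Codon 2 GGU (Gly): third position 4-fold.
Codon 3 UCU (Ser): third position 4-fold.
Codon 4 AAC (Asn): third position 2-fold.
Codon 5 GUC (Val): third position 4-fold.
Codon 6 CUA (Leu): third position 4-fold.
Codon 7 CCG (Pro): third position 4-fold.
Codon 8 UCU (Ser): third position 4-fold.
Four-fold degenerate third positions: 7.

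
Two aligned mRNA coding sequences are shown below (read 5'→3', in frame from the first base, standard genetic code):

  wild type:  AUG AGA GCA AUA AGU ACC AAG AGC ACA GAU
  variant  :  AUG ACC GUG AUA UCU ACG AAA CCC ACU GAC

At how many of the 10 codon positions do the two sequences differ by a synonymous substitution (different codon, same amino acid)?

5

Codon 1: AUG Met / AUG Met — identical.
Codon 2: AGA Arg / ACC Thr — nonsynonymous.
Codon 3: GCA Ala / GUG Val — nonsynonymous.
Codon 4: AUA Ile / AUA Ile — identical.
Codon 5: AGU Ser / UCU Ser — synonymous.
Codon 6: ACC Thr / ACG Thr — synonymous.
Codon 7: AAG Lys / AAA Lys — synonymous.
Codon 8: AGC Ser / CCC Pro — nonsynonymous.
Codon 9: ACA Thr / ACU Thr — synonymous.
Codon 10: GAU Asp / GAC Asp — synonymous.
Synonymous differences: 5.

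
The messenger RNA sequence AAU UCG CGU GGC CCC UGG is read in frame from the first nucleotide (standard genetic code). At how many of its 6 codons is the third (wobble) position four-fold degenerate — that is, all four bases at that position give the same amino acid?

Codon 1 AAU (Asn): third position 2-fold.
Codon 2 UCG (Ser): third position 4-fold.
Codon 3 CGU (Arg): third position 4-fold.
Codon 4 GGC (Gly): third position 4-fold.
Codon 5 CCC (Pro): third position 4-fold.
Codon 6 UGG (Trp): third position 1-fold.
Four-fold degenerate third positions: 4.

4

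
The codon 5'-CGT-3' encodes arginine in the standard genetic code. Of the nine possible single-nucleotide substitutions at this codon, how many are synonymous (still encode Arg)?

Position 1: none → 0 synonymous.
Position 2: none → 0 synonymous.
Position 3: CGC, CGA, CGG → 3 synonymous.
Total: 0 + 0 + 3 = 3.

3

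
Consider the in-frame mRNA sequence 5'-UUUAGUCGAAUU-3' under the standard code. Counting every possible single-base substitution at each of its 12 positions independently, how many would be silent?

8

Codon 1 (UUU, Phe): 1 synonymous substitution.
Codon 2 (AGU, Ser): 1 synonymous substitution.
Codon 3 (CGA, Arg): 4 synonymous substitutions.
Codon 4 (AUU, Ile): 2 synonymous substitutions.
Total: 1 + 1 + 4 + 2 = 8.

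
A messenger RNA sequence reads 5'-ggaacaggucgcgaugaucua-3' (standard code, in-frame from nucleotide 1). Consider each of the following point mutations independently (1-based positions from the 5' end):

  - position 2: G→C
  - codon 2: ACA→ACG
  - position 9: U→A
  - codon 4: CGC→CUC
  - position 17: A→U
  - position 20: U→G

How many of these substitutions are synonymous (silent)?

Codon 1: GGA (Gly) → GCA (Ala) — missense.
Codon 2: ACA (Thr) → ACG (Thr) — synonymous.
Codon 3: GGU (Gly) → GGA (Gly) — synonymous.
Codon 4: CGC (Arg) → CUC (Leu) — missense.
Codon 6: GAU (Asp) → GUU (Val) — missense.
Codon 7: CUA (Leu) → CGA (Arg) — missense.
Synonymous: 2 of 6.

2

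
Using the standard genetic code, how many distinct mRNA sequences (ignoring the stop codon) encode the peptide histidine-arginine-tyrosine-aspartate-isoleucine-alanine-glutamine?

1152

His: 2 codons.
Arg: 6 codons.
Tyr: 2 codons.
Asp: 2 codons.
Ile: 3 codons.
Ala: 4 codons.
Gln: 2 codons.
2 × 6 × 2 × 2 × 3 × 4 × 2 = 1152.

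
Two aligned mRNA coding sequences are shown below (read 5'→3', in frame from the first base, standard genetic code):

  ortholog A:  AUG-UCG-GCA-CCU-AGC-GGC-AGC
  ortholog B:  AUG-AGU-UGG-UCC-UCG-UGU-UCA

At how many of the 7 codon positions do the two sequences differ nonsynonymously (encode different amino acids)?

3

Codon 1: AUG Met / AUG Met — identical.
Codon 2: UCG Ser / AGU Ser — synonymous.
Codon 3: GCA Ala / UGG Trp — nonsynonymous.
Codon 4: CCU Pro / UCC Ser — nonsynonymous.
Codon 5: AGC Ser / UCG Ser — synonymous.
Codon 6: GGC Gly / UGU Cys — nonsynonymous.
Codon 7: AGC Ser / UCA Ser — synonymous.
Nonsynonymous differences: 3.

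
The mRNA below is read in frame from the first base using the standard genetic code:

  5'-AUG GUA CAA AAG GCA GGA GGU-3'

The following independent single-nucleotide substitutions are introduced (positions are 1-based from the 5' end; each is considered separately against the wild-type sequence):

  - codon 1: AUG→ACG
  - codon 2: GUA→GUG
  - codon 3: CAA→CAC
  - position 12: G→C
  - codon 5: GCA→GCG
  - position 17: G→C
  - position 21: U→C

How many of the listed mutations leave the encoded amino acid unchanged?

3

Codon 1: AUG (Met) → ACG (Thr) — missense.
Codon 2: GUA (Val) → GUG (Val) — synonymous.
Codon 3: CAA (Gln) → CAC (His) — missense.
Codon 4: AAG (Lys) → AAC (Asn) — missense.
Codon 5: GCA (Ala) → GCG (Ala) — synonymous.
Codon 6: GGA (Gly) → GCA (Ala) — missense.
Codon 7: GGU (Gly) → GGC (Gly) — synonymous.
Synonymous: 3 of 7.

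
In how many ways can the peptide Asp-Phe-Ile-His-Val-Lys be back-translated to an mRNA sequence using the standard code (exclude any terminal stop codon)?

Asp: 2 codons.
Phe: 2 codons.
Ile: 3 codons.
His: 2 codons.
Val: 4 codons.
Lys: 2 codons.
2 × 2 × 3 × 2 × 4 × 2 = 192.

192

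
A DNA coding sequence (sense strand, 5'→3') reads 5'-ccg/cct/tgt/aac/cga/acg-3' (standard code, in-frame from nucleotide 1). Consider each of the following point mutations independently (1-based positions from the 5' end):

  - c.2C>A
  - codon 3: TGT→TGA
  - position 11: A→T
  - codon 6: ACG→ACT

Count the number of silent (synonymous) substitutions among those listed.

1

Codon 1: CCG (Pro) → CAG (Gln) — missense.
Codon 3: TGT (Cys) → TGA (Stop) — nonsense.
Codon 4: AAC (Asn) → ATC (Ile) — missense.
Codon 6: ACG (Thr) → ACT (Thr) — synonymous.
Synonymous: 1 of 4.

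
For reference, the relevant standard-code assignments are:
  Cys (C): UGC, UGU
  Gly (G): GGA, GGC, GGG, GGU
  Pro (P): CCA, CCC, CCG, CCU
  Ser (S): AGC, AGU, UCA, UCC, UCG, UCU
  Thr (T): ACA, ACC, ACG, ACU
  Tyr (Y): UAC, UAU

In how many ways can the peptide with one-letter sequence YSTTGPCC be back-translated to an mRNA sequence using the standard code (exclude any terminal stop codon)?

12288

Tyr: 2 codons.
Ser: 6 codons.
Thr: 4 codons.
Thr: 4 codons.
Gly: 4 codons.
Pro: 4 codons.
Cys: 2 codons.
Cys: 2 codons.
2 × 6 × 4 × 4 × 4 × 4 × 2 × 2 = 12288.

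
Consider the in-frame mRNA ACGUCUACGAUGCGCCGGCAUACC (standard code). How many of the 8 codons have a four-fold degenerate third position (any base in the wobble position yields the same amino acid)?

6

Codon 1 ACG (Thr): third position 4-fold.
Codon 2 UCU (Ser): third position 4-fold.
Codon 3 ACG (Thr): third position 4-fold.
Codon 4 AUG (Met): third position 1-fold.
Codon 5 CGC (Arg): third position 4-fold.
Codon 6 CGG (Arg): third position 4-fold.
Codon 7 CAU (His): third position 2-fold.
Codon 8 ACC (Thr): third position 4-fold.
Four-fold degenerate third positions: 6.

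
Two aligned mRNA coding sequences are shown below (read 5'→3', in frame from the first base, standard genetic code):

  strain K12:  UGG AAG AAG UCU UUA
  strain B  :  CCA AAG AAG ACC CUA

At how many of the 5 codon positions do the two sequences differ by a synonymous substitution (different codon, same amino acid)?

1

Codon 1: UGG Trp / CCA Pro — nonsynonymous.
Codon 2: AAG Lys / AAG Lys — identical.
Codon 3: AAG Lys / AAG Lys — identical.
Codon 4: UCU Ser / ACC Thr — nonsynonymous.
Codon 5: UUA Leu / CUA Leu — synonymous.
Synonymous differences: 1.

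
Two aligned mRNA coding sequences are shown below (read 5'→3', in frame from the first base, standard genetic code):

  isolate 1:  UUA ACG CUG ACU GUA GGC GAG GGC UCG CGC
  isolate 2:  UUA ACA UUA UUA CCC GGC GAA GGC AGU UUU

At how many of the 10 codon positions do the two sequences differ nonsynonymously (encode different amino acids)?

3

Codon 1: UUA Leu / UUA Leu — identical.
Codon 2: ACG Thr / ACA Thr — synonymous.
Codon 3: CUG Leu / UUA Leu — synonymous.
Codon 4: ACU Thr / UUA Leu — nonsynonymous.
Codon 5: GUA Val / CCC Pro — nonsynonymous.
Codon 6: GGC Gly / GGC Gly — identical.
Codon 7: GAG Glu / GAA Glu — synonymous.
Codon 8: GGC Gly / GGC Gly — identical.
Codon 9: UCG Ser / AGU Ser — synonymous.
Codon 10: CGC Arg / UUU Phe — nonsynonymous.
Nonsynonymous differences: 3.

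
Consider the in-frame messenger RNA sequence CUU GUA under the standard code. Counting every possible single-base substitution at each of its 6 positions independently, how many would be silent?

Codon 1 (CUU, Leu): 3 synonymous substitutions.
Codon 2 (GUA, Val): 3 synonymous substitutions.
Total: 3 + 3 = 6.

6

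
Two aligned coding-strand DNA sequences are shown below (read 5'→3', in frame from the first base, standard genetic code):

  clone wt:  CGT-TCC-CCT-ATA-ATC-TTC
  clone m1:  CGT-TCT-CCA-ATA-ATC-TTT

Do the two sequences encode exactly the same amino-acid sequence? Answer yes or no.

yes

Codon 1: CGT Arg / CGT Arg — identical.
Codon 2: TCC Ser / TCT Ser — synonymous.
Codon 3: CCT Pro / CCA Pro — synonymous.
Codon 4: ATA Ile / ATA Ile — identical.
Codon 5: ATC Ile / ATC Ile — identical.
Codon 6: TTC Phe / TTT Phe — synonymous.
Nonsynonymous differences: 0 → same protein.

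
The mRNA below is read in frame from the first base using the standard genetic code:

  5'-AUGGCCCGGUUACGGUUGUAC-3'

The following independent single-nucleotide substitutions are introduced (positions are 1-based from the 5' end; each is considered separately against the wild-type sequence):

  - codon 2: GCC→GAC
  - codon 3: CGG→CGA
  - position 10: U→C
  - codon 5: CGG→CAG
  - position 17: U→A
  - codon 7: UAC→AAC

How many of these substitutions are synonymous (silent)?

Codon 2: GCC (Ala) → GAC (Asp) — missense.
Codon 3: CGG (Arg) → CGA (Arg) — synonymous.
Codon 4: UUA (Leu) → CUA (Leu) — synonymous.
Codon 5: CGG (Arg) → CAG (Gln) — missense.
Codon 6: UUG (Leu) → UAG (Stop) — nonsense.
Codon 7: UAC (Tyr) → AAC (Asn) — missense.
Synonymous: 2 of 6.

2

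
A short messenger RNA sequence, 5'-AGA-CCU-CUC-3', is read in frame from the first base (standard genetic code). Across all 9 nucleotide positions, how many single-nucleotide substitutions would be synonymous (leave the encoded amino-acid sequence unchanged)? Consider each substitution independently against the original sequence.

8

Codon 1 (AGA, Arg): 2 synonymous substitutions.
Codon 2 (CCU, Pro): 3 synonymous substitutions.
Codon 3 (CUC, Leu): 3 synonymous substitutions.
Total: 2 + 3 + 3 = 8.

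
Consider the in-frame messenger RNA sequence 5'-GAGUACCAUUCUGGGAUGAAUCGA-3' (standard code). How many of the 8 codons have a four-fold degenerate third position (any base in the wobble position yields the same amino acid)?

Codon 1 GAG (Glu): third position 2-fold.
Codon 2 UAC (Tyr): third position 2-fold.
Codon 3 CAU (His): third position 2-fold.
Codon 4 UCU (Ser): third position 4-fold.
Codon 5 GGG (Gly): third position 4-fold.
Codon 6 AUG (Met): third position 1-fold.
Codon 7 AAU (Asn): third position 2-fold.
Codon 8 CGA (Arg): third position 4-fold.
Four-fold degenerate third positions: 3.

3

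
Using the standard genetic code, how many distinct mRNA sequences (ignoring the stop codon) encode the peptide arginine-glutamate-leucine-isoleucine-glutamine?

432

Arg: 6 codons.
Glu: 2 codons.
Leu: 6 codons.
Ile: 3 codons.
Gln: 2 codons.
6 × 2 × 6 × 3 × 2 = 432.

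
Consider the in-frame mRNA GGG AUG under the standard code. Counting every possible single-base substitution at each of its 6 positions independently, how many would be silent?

3

Codon 1 (GGG, Gly): 3 synonymous substitutions.
Codon 2 (AUG, Met): 0 synonymous substitutions.
Total: 3 + 0 = 3.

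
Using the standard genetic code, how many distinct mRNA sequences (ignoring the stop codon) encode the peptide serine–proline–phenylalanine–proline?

Ser: 6 codons.
Pro: 4 codons.
Phe: 2 codons.
Pro: 4 codons.
6 × 4 × 2 × 4 = 192.

192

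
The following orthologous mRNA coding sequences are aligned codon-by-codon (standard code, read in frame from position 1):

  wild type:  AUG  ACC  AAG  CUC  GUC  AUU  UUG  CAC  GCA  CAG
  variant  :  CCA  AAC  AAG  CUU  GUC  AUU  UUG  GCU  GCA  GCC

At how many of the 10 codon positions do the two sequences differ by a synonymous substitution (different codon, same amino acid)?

Codon 1: AUG Met / CCA Pro — nonsynonymous.
Codon 2: ACC Thr / AAC Asn — nonsynonymous.
Codon 3: AAG Lys / AAG Lys — identical.
Codon 4: CUC Leu / CUU Leu — synonymous.
Codon 5: GUC Val / GUC Val — identical.
Codon 6: AUU Ile / AUU Ile — identical.
Codon 7: UUG Leu / UUG Leu — identical.
Codon 8: CAC His / GCU Ala — nonsynonymous.
Codon 9: GCA Ala / GCA Ala — identical.
Codon 10: CAG Gln / GCC Ala — nonsynonymous.
Synonymous differences: 1.

1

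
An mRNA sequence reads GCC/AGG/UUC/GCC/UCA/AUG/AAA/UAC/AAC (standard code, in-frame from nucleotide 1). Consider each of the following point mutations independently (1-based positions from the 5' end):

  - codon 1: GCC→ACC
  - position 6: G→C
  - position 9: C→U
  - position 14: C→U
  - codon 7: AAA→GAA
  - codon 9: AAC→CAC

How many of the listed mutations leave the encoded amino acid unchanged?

Codon 1: GCC (Ala) → ACC (Thr) — missense.
Codon 2: AGG (Arg) → AGC (Ser) — missense.
Codon 3: UUC (Phe) → UUU (Phe) — synonymous.
Codon 5: UCA (Ser) → UUA (Leu) — missense.
Codon 7: AAA (Lys) → GAA (Glu) — missense.
Codon 9: AAC (Asn) → CAC (His) — missense.
Synonymous: 1 of 6.

1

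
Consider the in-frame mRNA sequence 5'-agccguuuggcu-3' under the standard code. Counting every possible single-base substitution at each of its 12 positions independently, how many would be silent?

Codon 1 (AGC, Ser): 1 synonymous substitution.
Codon 2 (CGU, Arg): 3 synonymous substitutions.
Codon 3 (UUG, Leu): 2 synonymous substitutions.
Codon 4 (GCU, Ala): 3 synonymous substitutions.
Total: 1 + 3 + 2 + 3 = 9.

9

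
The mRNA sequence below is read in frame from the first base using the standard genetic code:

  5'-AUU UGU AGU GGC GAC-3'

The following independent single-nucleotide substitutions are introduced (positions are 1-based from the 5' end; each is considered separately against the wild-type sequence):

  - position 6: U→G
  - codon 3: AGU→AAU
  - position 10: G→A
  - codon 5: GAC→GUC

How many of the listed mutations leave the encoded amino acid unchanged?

0

Codon 2: UGU (Cys) → UGG (Trp) — missense.
Codon 3: AGU (Ser) → AAU (Asn) — missense.
Codon 4: GGC (Gly) → AGC (Ser) — missense.
Codon 5: GAC (Asp) → GUC (Val) — missense.
Synonymous: 0 of 4.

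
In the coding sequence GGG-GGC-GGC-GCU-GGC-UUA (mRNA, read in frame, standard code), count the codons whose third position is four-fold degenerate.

5

Codon 1 GGG (Gly): third position 4-fold.
Codon 2 GGC (Gly): third position 4-fold.
Codon 3 GGC (Gly): third position 4-fold.
Codon 4 GCU (Ala): third position 4-fold.
Codon 5 GGC (Gly): third position 4-fold.
Codon 6 UUA (Leu): third position 2-fold.
Four-fold degenerate third positions: 5.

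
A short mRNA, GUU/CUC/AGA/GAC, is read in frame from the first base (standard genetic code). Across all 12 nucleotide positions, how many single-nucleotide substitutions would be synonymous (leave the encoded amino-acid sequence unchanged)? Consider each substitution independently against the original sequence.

9

Codon 1 (GUU, Val): 3 synonymous substitutions.
Codon 2 (CUC, Leu): 3 synonymous substitutions.
Codon 3 (AGA, Arg): 2 synonymous substitutions.
Codon 4 (GAC, Asp): 1 synonymous substitution.
Total: 3 + 3 + 2 + 1 = 9.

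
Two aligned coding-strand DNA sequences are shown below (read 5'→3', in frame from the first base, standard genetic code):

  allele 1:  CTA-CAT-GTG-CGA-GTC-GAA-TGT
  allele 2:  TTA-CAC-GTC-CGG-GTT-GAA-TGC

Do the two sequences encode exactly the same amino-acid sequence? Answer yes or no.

Codon 1: CTA Leu / TTA Leu — synonymous.
Codon 2: CAT His / CAC His — synonymous.
Codon 3: GTG Val / GTC Val — synonymous.
Codon 4: CGA Arg / CGG Arg — synonymous.
Codon 5: GTC Val / GTT Val — synonymous.
Codon 6: GAA Glu / GAA Glu — identical.
Codon 7: TGT Cys / TGC Cys — synonymous.
Nonsynonymous differences: 0 → same protein.

yes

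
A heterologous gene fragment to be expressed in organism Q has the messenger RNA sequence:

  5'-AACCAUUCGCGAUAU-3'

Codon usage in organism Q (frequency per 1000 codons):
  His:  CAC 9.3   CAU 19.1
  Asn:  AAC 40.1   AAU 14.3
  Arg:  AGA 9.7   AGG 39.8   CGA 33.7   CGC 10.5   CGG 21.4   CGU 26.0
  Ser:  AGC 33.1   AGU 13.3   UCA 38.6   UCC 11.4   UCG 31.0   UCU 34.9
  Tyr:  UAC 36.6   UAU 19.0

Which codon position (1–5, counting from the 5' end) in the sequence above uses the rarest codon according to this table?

5

Codon 1 AAC (Asn): 40.1 per 1000.
Codon 2 CAU (His): 19.1 per 1000.
Codon 3 UCG (Ser): 31.0 per 1000.
Codon 4 CGA (Arg): 33.7 per 1000.
Codon 5 UAU (Tyr): 19.0 per 1000.
Lowest frequency is 19.0 at codon 5.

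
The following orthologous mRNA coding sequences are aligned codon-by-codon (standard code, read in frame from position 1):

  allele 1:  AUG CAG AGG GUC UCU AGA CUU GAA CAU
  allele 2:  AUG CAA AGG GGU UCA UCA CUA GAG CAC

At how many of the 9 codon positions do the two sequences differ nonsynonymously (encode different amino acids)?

2

Codon 1: AUG Met / AUG Met — identical.
Codon 2: CAG Gln / CAA Gln — synonymous.
Codon 3: AGG Arg / AGG Arg — identical.
Codon 4: GUC Val / GGU Gly — nonsynonymous.
Codon 5: UCU Ser / UCA Ser — synonymous.
Codon 6: AGA Arg / UCA Ser — nonsynonymous.
Codon 7: CUU Leu / CUA Leu — synonymous.
Codon 8: GAA Glu / GAG Glu — synonymous.
Codon 9: CAU His / CAC His — synonymous.
Nonsynonymous differences: 2.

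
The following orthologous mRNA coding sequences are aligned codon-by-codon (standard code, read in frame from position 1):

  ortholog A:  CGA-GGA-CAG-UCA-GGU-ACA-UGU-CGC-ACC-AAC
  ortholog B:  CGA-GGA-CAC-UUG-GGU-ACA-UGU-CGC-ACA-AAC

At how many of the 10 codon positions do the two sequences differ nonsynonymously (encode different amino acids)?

2

Codon 1: CGA Arg / CGA Arg — identical.
Codon 2: GGA Gly / GGA Gly — identical.
Codon 3: CAG Gln / CAC His — nonsynonymous.
Codon 4: UCA Ser / UUG Leu — nonsynonymous.
Codon 5: GGU Gly / GGU Gly — identical.
Codon 6: ACA Thr / ACA Thr — identical.
Codon 7: UGU Cys / UGU Cys — identical.
Codon 8: CGC Arg / CGC Arg — identical.
Codon 9: ACC Thr / ACA Thr — synonymous.
Codon 10: AAC Asn / AAC Asn — identical.
Nonsynonymous differences: 2.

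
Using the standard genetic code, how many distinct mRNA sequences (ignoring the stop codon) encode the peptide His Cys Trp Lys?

His: 2 codons.
Cys: 2 codons.
Trp: 1 codon.
Lys: 2 codons.
2 × 2 × 1 × 2 = 8.

8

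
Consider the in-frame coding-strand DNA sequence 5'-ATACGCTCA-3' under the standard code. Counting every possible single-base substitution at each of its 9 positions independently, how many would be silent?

8

Codon 1 (ATA, Ile): 2 synonymous substitutions.
Codon 2 (CGC, Arg): 3 synonymous substitutions.
Codon 3 (TCA, Ser): 3 synonymous substitutions.
Total: 2 + 3 + 3 = 8.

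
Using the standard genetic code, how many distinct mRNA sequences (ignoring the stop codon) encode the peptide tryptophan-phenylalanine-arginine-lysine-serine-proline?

Trp: 1 codon.
Phe: 2 codons.
Arg: 6 codons.
Lys: 2 codons.
Ser: 6 codons.
Pro: 4 codons.
1 × 2 × 6 × 2 × 6 × 4 = 576.

576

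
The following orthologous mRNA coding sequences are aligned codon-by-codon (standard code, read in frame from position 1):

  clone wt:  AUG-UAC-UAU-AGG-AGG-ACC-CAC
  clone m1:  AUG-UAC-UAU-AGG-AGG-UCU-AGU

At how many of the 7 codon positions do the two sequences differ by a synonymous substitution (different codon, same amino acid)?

Codon 1: AUG Met / AUG Met — identical.
Codon 2: UAC Tyr / UAC Tyr — identical.
Codon 3: UAU Tyr / UAU Tyr — identical.
Codon 4: AGG Arg / AGG Arg — identical.
Codon 5: AGG Arg / AGG Arg — identical.
Codon 6: ACC Thr / UCU Ser — nonsynonymous.
Codon 7: CAC His / AGU Ser — nonsynonymous.
Synonymous differences: 0.

0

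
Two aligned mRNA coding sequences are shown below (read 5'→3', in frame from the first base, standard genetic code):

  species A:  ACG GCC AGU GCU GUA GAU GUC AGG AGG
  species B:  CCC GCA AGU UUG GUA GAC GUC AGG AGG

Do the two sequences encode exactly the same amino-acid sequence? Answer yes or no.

Codon 1: ACG Thr / CCC Pro — nonsynonymous.
Codon 2: GCC Ala / GCA Ala — synonymous.
Codon 3: AGU Ser / AGU Ser — identical.
Codon 4: GCU Ala / UUG Leu — nonsynonymous.
Codon 5: GUA Val / GUA Val — identical.
Codon 6: GAU Asp / GAC Asp — synonymous.
Codon 7: GUC Val / GUC Val — identical.
Codon 8: AGG Arg / AGG Arg — identical.
Codon 9: AGG Arg / AGG Arg — identical.
Nonsynonymous differences: 2 → different protein.

no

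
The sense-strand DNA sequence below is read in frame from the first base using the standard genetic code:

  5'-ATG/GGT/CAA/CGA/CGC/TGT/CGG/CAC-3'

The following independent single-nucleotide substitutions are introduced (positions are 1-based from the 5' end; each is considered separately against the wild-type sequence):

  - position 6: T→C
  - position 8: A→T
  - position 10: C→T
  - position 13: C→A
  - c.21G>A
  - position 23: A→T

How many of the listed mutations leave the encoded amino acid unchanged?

Codon 2: GGT (Gly) → GGC (Gly) — synonymous.
Codon 3: CAA (Gln) → CTA (Leu) — missense.
Codon 4: CGA (Arg) → TGA (Stop) — nonsense.
Codon 5: CGC (Arg) → AGC (Ser) — missense.
Codon 7: CGG (Arg) → CGA (Arg) — synonymous.
Codon 8: CAC (His) → CTC (Leu) — missense.
Synonymous: 2 of 6.

2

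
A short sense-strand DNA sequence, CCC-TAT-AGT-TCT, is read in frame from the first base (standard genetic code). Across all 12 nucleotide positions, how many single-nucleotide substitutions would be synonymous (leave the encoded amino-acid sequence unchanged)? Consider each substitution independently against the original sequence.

Codon 1 (CCC, Pro): 3 synonymous substitutions.
Codon 2 (TAT, Tyr): 1 synonymous substitution.
Codon 3 (AGT, Ser): 1 synonymous substitution.
Codon 4 (TCT, Ser): 3 synonymous substitutions.
Total: 3 + 1 + 1 + 3 = 8.

8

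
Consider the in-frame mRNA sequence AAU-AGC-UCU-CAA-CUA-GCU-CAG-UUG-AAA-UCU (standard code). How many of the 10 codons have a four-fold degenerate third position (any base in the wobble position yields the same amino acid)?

4

Codon 1 AAU (Asn): third position 2-fold.
Codon 2 AGC (Ser): third position 2-fold.
Codon 3 UCU (Ser): third position 4-fold.
Codon 4 CAA (Gln): third position 2-fold.
Codon 5 CUA (Leu): third position 4-fold.
Codon 6 GCU (Ala): third position 4-fold.
Codon 7 CAG (Gln): third position 2-fold.
Codon 8 UUG (Leu): third position 2-fold.
Codon 9 AAA (Lys): third position 2-fold.
Codon 10 UCU (Ser): third position 4-fold.
Four-fold degenerate third positions: 4.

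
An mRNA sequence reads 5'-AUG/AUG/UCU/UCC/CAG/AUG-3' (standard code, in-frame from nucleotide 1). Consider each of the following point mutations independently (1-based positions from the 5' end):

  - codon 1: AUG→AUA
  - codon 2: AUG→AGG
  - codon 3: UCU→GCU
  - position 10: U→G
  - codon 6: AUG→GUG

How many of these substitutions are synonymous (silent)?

Codon 1: AUG (Met) → AUA (Ile) — missense.
Codon 2: AUG (Met) → AGG (Arg) — missense.
Codon 3: UCU (Ser) → GCU (Ala) — missense.
Codon 4: UCC (Ser) → GCC (Ala) — missense.
Codon 6: AUG (Met) → GUG (Val) — missense.
Synonymous: 0 of 5.

0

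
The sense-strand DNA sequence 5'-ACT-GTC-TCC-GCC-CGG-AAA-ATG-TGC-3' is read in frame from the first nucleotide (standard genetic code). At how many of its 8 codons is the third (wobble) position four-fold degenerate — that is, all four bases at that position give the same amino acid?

5

Codon 1 ACT (Thr): third position 4-fold.
Codon 2 GTC (Val): third position 4-fold.
Codon 3 TCC (Ser): third position 4-fold.
Codon 4 GCC (Ala): third position 4-fold.
Codon 5 CGG (Arg): third position 4-fold.
Codon 6 AAA (Lys): third position 2-fold.
Codon 7 ATG (Met): third position 1-fold.
Codon 8 TGC (Cys): third position 2-fold.
Four-fold degenerate third positions: 5.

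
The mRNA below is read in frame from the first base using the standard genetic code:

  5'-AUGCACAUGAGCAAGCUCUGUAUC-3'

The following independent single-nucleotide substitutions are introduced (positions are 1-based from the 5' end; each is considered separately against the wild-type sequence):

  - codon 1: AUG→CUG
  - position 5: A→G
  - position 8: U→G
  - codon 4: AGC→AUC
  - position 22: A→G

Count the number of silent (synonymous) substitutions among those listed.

0

Codon 1: AUG (Met) → CUG (Leu) — missense.
Codon 2: CAC (His) → CGC (Arg) — missense.
Codon 3: AUG (Met) → AGG (Arg) — missense.
Codon 4: AGC (Ser) → AUC (Ile) — missense.
Codon 8: AUC (Ile) → GUC (Val) — missense.
Synonymous: 0 of 5.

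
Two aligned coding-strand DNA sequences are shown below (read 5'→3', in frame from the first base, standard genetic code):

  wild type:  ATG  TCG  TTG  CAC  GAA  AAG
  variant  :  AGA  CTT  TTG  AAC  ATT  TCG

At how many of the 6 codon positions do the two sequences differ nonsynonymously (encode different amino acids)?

Codon 1: ATG Met / AGA Arg — nonsynonymous.
Codon 2: TCG Ser / CTT Leu — nonsynonymous.
Codon 3: TTG Leu / TTG Leu — identical.
Codon 4: CAC His / AAC Asn — nonsynonymous.
Codon 5: GAA Glu / ATT Ile — nonsynonymous.
Codon 6: AAG Lys / TCG Ser — nonsynonymous.
Nonsynonymous differences: 5.

5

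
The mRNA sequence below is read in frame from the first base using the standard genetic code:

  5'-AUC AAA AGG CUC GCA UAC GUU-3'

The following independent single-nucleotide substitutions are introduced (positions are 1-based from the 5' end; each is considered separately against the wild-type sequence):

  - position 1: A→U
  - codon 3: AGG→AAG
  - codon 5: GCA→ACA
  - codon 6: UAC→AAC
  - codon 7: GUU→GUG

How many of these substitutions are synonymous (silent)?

Codon 1: AUC (Ile) → UUC (Phe) — missense.
Codon 3: AGG (Arg) → AAG (Lys) — missense.
Codon 5: GCA (Ala) → ACA (Thr) — missense.
Codon 6: UAC (Tyr) → AAC (Asn) — missense.
Codon 7: GUU (Val) → GUG (Val) — synonymous.
Synonymous: 1 of 5.

1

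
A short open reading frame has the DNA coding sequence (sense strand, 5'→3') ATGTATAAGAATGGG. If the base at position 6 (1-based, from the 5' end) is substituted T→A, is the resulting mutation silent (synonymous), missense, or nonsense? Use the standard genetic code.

Position 6 falls in codon 2: TAT → Tyr.
After the substitution the codon is TAA → Stop.
The new codon is a stop codon, so this is a nonsense mutation.

nonsense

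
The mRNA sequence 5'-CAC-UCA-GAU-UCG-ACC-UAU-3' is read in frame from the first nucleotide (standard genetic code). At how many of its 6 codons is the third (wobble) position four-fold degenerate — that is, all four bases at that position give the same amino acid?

Codon 1 CAC (His): third position 2-fold.
Codon 2 UCA (Ser): third position 4-fold.
Codon 3 GAU (Asp): third position 2-fold.
Codon 4 UCG (Ser): third position 4-fold.
Codon 5 ACC (Thr): third position 4-fold.
Codon 6 UAU (Tyr): third position 2-fold.
Four-fold degenerate third positions: 3.

3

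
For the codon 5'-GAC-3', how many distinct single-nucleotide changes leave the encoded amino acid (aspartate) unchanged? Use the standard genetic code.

Position 1: none → 0 synonymous.
Position 2: none → 0 synonymous.
Position 3: GAU → 1 synonymous.
Total: 0 + 0 + 1 = 1.

1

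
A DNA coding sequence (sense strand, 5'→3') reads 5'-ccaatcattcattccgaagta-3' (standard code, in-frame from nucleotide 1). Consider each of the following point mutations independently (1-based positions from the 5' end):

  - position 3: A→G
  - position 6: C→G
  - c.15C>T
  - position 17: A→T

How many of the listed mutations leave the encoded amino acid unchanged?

Codon 1: CCA (Pro) → CCG (Pro) — synonymous.
Codon 2: ATC (Ile) → ATG (Met) — missense.
Codon 5: TCC (Ser) → TCT (Ser) — synonymous.
Codon 6: GAA (Glu) → GTA (Val) — missense.
Synonymous: 2 of 4.

2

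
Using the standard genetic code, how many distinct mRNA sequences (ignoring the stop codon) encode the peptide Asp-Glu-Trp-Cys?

Asp: 2 codons.
Glu: 2 codons.
Trp: 1 codon.
Cys: 2 codons.
2 × 2 × 1 × 2 = 8.

8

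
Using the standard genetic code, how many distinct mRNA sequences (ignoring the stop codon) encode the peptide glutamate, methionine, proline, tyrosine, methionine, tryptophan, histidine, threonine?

128

Glu: 2 codons.
Met: 1 codon.
Pro: 4 codons.
Tyr: 2 codons.
Met: 1 codon.
Trp: 1 codon.
His: 2 codons.
Thr: 4 codons.
2 × 1 × 4 × 2 × 1 × 1 × 2 × 4 = 128.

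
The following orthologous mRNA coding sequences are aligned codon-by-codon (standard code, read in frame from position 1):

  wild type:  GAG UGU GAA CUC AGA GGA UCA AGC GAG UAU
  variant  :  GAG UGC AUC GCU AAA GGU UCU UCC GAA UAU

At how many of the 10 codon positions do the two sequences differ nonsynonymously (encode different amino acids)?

Codon 1: GAG Glu / GAG Glu — identical.
Codon 2: UGU Cys / UGC Cys — synonymous.
Codon 3: GAA Glu / AUC Ile — nonsynonymous.
Codon 4: CUC Leu / GCU Ala — nonsynonymous.
Codon 5: AGA Arg / AAA Lys — nonsynonymous.
Codon 6: GGA Gly / GGU Gly — synonymous.
Codon 7: UCA Ser / UCU Ser — synonymous.
Codon 8: AGC Ser / UCC Ser — synonymous.
Codon 9: GAG Glu / GAA Glu — synonymous.
Codon 10: UAU Tyr / UAU Tyr — identical.
Nonsynonymous differences: 3.

3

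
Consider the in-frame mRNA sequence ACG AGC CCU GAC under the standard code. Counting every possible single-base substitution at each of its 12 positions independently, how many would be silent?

8

Codon 1 (ACG, Thr): 3 synonymous substitutions.
Codon 2 (AGC, Ser): 1 synonymous substitution.
Codon 3 (CCU, Pro): 3 synonymous substitutions.
Codon 4 (GAC, Asp): 1 synonymous substitution.
Total: 3 + 1 + 3 + 1 = 8.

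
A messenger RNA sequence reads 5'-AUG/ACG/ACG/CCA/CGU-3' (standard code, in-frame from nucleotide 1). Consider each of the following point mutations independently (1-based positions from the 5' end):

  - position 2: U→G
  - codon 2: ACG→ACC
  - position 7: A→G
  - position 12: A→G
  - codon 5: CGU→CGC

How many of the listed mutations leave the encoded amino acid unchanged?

Codon 1: AUG (Met) → AGG (Arg) — missense.
Codon 2: ACG (Thr) → ACC (Thr) — synonymous.
Codon 3: ACG (Thr) → GCG (Ala) — missense.
Codon 4: CCA (Pro) → CCG (Pro) — synonymous.
Codon 5: CGU (Arg) → CGC (Arg) — synonymous.
Synonymous: 3 of 5.

3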